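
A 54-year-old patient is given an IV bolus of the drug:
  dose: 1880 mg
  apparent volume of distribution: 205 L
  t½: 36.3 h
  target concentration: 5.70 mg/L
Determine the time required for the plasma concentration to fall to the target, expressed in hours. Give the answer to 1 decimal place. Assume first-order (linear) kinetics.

24.9 h

C₀ = Dose / Vd = 1880 / 205 = 9.171 mg/L
k = ln2 / t½ = 0.693147 / 36.3 = 0.01909 h⁻¹
t = ln(C₀ / C) / k = ln(9.171 / 5.70) / 0.01909
  = ln(1.609) / 0.01909 = 0.4756 / 0.01909 = 24.91 h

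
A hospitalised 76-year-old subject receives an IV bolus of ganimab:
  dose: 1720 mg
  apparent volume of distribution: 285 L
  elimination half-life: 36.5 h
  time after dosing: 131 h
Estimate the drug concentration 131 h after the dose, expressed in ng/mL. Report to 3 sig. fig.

C₀ = Dose / Vd = 1720 / 285 = 6.035 mg/L
k = ln2 / t½ = 0.693147 / 36.5 = 0.01899 h⁻¹
C = C₀ · e^(−k·t) = 6.035 × e^(−0.01899 × 131)
  = 6.035 × 0.08310 = 0.5015 mg/L
Convert: 0.5015 mg/L × 1000 = 501.5 ng/mL

502 ng/mL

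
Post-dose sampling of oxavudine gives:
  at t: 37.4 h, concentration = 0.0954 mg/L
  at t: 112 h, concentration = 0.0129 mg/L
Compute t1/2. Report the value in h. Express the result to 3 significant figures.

25.8 h

k = ln(C₁/C₂) / (t₂ − t₁) = ln(0.0954/0.0129) / (112 − 37.4)
  = 2.001 / 74.60 = 0.02682 h⁻¹
t½ = ln2 / k = 0.693147 / 0.02682 = 25.84 h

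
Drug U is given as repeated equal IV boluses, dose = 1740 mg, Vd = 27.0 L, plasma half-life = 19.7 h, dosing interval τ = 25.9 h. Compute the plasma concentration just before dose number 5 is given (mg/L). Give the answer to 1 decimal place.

C₀ per dose = Dose / Vd = 1740 / 27.0 = 64.44 mg/L
k = ln2 / t½ = 0.693147 / 19.7 = 0.03519 h⁻¹
Fraction remaining after one interval: r = e^(−kτ) = e^(−0.03519 × 25.9) = 0.4020
Before dose 5, 4 doses have been given (aged 1τ, 2τ, 3τ, 4τ).
C_trough = C₀ × (r + r² + … + r^4) = C₀ × r(1−r^4)/(1−r)
        = 64.44 × 0.4020 × (1 − 0.02612) / (1 − 0.4020) = 42.19 mg/L

42.2 mg/L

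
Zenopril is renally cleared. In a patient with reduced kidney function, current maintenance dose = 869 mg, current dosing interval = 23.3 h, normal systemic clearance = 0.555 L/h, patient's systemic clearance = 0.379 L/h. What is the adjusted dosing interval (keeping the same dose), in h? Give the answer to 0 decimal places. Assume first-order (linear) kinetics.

To keep the same average steady-state level, dosing rate must scale with clearance.
CL ratio = 0.379 / 0.555 = 0.6829
New interval (same dose) = 23.3 / 0.6829 = 34.12 h

34 h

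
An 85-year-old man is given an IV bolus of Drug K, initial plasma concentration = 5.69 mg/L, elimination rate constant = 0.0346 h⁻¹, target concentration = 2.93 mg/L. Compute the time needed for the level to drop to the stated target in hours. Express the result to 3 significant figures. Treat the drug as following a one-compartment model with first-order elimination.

19.2 h

t = ln(C₀ / C) / k = ln(5.690 / 2.93) / 0.03460
  = ln(1.942) / 0.03460 = 0.6637 / 0.03460 = 19.18 h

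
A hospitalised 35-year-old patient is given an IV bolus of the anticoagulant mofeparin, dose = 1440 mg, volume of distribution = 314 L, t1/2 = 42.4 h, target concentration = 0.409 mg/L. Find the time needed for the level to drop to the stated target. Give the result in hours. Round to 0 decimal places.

148 h

C₀ = Dose / Vd = 1440 / 314 = 4.586 mg/L
k = ln2 / t½ = 0.693147 / 42.4 = 0.01635 h⁻¹
t = ln(C₀ / C) / k = ln(4.586 / 0.409) / 0.01635
  = ln(11.21) / 0.01635 = 2.417 / 0.01635 = 147.8 h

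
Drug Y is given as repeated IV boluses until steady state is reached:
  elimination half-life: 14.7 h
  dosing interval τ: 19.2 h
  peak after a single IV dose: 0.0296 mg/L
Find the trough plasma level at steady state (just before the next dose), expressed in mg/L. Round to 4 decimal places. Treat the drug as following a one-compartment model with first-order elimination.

0.0201 mg/L

k = ln2 / t½ = 0.693147 / 14.7 = 0.04715 h⁻¹
e^(−kτ) = e^(−0.04715 × 19.2) = 0.4044
Accumulation ratio R = 1 / (1 − e^(−kτ)) = 1 / (1 − 0.4044) = 1.679
Steady-state trough = C₀ × R × e^(−kτ) = 0.0296 × 1.679 × 0.4044 = 0.02010 mg/L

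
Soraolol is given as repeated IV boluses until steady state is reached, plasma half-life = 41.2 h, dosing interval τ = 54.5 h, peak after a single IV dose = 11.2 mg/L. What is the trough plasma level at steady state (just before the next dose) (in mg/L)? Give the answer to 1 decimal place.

7.5 mg/L

k = ln2 / t½ = 0.693147 / 41.2 = 0.01682 h⁻¹
e^(−kτ) = e^(−0.01682 × 54.5) = 0.3998
Accumulation ratio R = 1 / (1 − e^(−kτ)) = 1 / (1 − 0.3998) = 1.666
Steady-state trough = C₀ × R × e^(−kτ) = 11.2 × 1.666 × 0.3998 = 7.460 mg/L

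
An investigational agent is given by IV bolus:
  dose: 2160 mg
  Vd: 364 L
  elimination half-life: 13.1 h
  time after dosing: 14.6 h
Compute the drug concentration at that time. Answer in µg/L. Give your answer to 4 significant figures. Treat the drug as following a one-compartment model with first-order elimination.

C₀ = Dose / Vd = 2160 / 364 = 5.934 mg/L
k = ln2 / t½ = 0.693147 / 13.1 = 0.05291 h⁻¹
C = C₀ · e^(−k·t) = 5.934 × e^(−0.05291 × 14.6)
  = 5.934 × 0.4619 = 2.741 mg/L
Convert: 2.741 mg/L × 1000 = 2741 µg/L

2741 µg/L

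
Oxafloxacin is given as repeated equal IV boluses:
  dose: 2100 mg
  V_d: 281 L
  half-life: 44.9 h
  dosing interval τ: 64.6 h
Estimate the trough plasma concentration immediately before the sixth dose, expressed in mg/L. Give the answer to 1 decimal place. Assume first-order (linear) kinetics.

4.3 mg/L

C₀ per dose = Dose / Vd = 2100 / 281 = 7.473 mg/L
k = ln2 / t½ = 0.693147 / 44.9 = 0.01544 h⁻¹
Fraction remaining after one interval: r = e^(−kτ) = e^(−0.01544 × 64.6) = 0.3688
Before dose 6, 5 doses have been given (aged 1τ, 2τ, 3τ, 4τ, 5τ).
C_trough = C₀ × (r + r² + … + r^5) = C₀ × r(1−r^5)/(1−r)
        = 7.473 × 0.3688 × (1 − 0.006823) / (1 − 0.3688) = 4.337 mg/L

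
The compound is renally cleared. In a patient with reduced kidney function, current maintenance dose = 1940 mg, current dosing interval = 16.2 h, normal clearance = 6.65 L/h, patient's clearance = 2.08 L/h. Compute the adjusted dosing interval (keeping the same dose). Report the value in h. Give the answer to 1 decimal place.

To keep the same average steady-state level, dosing rate must scale with clearance.
CL ratio = 2.08 / 6.65 = 0.3128
New interval (same dose) = 16.2 / 0.3128 = 51.79 h

51.8 h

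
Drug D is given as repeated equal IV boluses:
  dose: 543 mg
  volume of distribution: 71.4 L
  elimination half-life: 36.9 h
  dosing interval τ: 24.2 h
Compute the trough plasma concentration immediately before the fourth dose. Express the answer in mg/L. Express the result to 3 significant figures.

C₀ per dose = Dose / Vd = 543 / 71.4 = 7.605 mg/L
k = ln2 / t½ = 0.693147 / 36.9 = 0.01878 h⁻¹
Fraction remaining after one interval: r = e^(−kτ) = e^(−0.01878 × 24.2) = 0.6348
Before dose 4, 3 doses have been given (aged 1τ, 2τ, 3τ).
C_trough = C₀ × (r + r² + … + r^3) = C₀ × r(1−r^3)/(1−r)
        = 7.605 × 0.6348 × (1 − 0.2558) / (1 − 0.6348) = 9.838 mg/L

9.84 mg/L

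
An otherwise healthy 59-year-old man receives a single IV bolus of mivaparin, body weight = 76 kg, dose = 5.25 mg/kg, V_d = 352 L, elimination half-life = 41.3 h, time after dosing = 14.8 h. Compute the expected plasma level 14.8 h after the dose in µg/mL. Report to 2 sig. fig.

0.88 µg/mL

Total dose = 5.25 × 76 = 399.0 mg
C₀ = Dose / Vd = 399.0 / 352 = 1.134 mg/L
k = ln2 / t½ = 0.693147 / 41.3 = 0.01678 h⁻¹
C = C₀ · e^(−k·t) = 1.134 × e^(−0.01678 × 14.8)
  = 1.134 × 0.7801 = 0.8846 mg/L
(0.8846 mg/L = 0.8846 µg/mL)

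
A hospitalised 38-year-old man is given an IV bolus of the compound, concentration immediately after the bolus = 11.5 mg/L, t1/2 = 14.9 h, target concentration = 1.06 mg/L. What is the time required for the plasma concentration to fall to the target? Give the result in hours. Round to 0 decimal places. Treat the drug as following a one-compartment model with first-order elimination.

k = ln2 / t½ = 0.693147 / 14.9 = 0.04652 h⁻¹
t = ln(C₀ / C) / k = ln(11.50 / 1.06) / 0.04652
  = ln(10.85) / 0.04652 = 2.384 / 0.04652 = 51.25 h

51 h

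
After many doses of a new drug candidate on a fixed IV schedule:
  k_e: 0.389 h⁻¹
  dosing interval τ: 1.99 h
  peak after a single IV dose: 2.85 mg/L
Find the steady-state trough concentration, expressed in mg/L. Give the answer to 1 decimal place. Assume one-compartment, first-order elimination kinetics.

2.4 mg/L

e^(−kτ) = e^(−0.3890 × 1.99) = 0.4611
Accumulation ratio R = 1 / (1 − e^(−kτ)) = 1 / (1 − 0.4611) = 1.856
Steady-state trough = C₀ × R × e^(−kτ) = 2.85 × 1.856 × 0.4611 = 2.439 mg/L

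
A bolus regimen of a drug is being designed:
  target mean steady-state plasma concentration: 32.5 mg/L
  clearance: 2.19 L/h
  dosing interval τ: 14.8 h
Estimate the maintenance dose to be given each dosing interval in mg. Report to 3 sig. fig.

At steady state, Dose/τ = Css × CL.
Dose = Css × CL × τ = 32.5 × 2.190 × 14.8 = 1053 mg

1050 mg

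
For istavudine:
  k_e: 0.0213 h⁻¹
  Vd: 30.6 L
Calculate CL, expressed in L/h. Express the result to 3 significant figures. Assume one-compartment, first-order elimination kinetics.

CL = k × Vd = 0.0213 × 30.6 = 0.6518 L/h

0.652 L/h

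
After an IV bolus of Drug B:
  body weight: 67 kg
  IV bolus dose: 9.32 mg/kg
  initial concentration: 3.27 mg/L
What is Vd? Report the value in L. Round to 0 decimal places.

191 L

Dose = 9.32 × 67 = 624.4 mg
Vd = Dose / C₀ = 624.4 / 3.27 = 190.9 L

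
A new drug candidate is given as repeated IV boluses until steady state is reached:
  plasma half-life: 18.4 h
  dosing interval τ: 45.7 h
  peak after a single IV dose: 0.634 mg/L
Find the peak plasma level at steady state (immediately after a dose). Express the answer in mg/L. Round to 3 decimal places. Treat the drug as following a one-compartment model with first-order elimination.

k = ln2 / t½ = 0.693147 / 18.4 = 0.03767 h⁻¹
e^(−kτ) = e^(−0.03767 × 45.7) = 0.1788
Accumulation ratio R = 1 / (1 − e^(−kτ)) = 1 / (1 − 0.1788) = 1.218
Steady-state peak = C₀ × R = 0.634 × 1.218 = 0.7722 mg/L

0.772 mg/L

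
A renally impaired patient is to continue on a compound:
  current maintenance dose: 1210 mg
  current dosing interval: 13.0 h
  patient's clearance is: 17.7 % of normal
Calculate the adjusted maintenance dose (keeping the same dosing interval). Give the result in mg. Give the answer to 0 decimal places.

To keep the same average steady-state level, dosing rate must scale with clearance.
CL ratio = 17.7 / 100 = 0.1770
New dose (same interval) = 1210 × 0.1770 = 214.2 mg

214 mg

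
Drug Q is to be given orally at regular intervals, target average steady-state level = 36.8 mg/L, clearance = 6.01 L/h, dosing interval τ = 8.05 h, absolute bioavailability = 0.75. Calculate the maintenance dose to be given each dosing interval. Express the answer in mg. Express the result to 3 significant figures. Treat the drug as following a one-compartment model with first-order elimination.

At steady state, F × (Dose/τ) = Css × CL.
Dose = Css × CL × τ / F = 36.8 × 6.010 × 8.05 / 0.75 = 2374 mg

2370 mg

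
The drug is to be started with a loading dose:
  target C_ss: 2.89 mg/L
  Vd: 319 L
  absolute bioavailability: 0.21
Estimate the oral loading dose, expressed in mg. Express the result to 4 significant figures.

LD = Css × Vd / F = 2.89 × 319 / 0.21 = 4390 mg

4390 mg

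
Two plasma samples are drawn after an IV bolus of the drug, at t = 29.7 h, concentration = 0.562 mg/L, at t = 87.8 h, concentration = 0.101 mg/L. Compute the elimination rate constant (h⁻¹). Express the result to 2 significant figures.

0.030 h⁻¹

k = ln(C₁/C₂) / (t₂ − t₁) = ln(0.562/0.101) / (87.8 − 29.7)
  = 1.716 / 58.10 = 0.02954 h⁻¹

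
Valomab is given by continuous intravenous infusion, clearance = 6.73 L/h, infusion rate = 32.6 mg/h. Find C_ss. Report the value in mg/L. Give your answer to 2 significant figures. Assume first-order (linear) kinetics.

At steady state Css = R₀ / CL = 32.6 / 6.730 = 4.844 mg/L

4.8 mg/L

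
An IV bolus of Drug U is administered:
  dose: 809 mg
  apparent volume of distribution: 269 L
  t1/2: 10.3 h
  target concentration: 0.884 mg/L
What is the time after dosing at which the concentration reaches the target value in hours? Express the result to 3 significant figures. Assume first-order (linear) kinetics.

C₀ = Dose / Vd = 809.0 / 269 = 3.007 mg/L
k = ln2 / t½ = 0.693147 / 10.3 = 0.06730 h⁻¹
t = ln(C₀ / C) / k = ln(3.007 / 0.884) / 0.06730
  = ln(3.402) / 0.06730 = 1.224 / 0.06730 = 18.19 h

18.2 h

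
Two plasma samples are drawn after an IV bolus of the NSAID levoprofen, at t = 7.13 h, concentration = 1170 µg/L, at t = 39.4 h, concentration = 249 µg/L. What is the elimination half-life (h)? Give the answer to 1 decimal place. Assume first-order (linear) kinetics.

14.5 h

k = ln(C₁/C₂) / (t₂ − t₁) = ln(1170/249) / (39.4 − 7.13)
  = 1.547 / 32.27 = 0.04794 h⁻¹
t½ = ln2 / k = 0.693147 / 0.04794 = 14.46 h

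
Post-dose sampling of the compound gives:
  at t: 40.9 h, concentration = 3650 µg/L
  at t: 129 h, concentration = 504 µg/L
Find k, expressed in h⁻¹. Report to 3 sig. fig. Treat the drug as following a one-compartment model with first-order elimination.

0.0225 h⁻¹

k = ln(C₁/C₂) / (t₂ − t₁) = ln(3650/504) / (129 − 40.9)
  = 1.980 / 88.10 = 0.02247 h⁻¹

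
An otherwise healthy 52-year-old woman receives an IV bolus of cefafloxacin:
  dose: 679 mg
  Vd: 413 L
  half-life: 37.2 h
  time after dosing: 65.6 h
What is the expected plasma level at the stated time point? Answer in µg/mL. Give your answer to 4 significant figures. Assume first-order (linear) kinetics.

0.4843 µg/mL

C₀ = Dose / Vd = 679.0 / 413 = 1.644 mg/L
k = ln2 / t½ = 0.693147 / 37.2 = 0.01863 h⁻¹
C = C₀ · e^(−k·t) = 1.644 × e^(−0.01863 × 65.6)
  = 1.644 × 0.2946 = 0.4843 mg/L
(0.4843 mg/L = 0.4843 µg/mL)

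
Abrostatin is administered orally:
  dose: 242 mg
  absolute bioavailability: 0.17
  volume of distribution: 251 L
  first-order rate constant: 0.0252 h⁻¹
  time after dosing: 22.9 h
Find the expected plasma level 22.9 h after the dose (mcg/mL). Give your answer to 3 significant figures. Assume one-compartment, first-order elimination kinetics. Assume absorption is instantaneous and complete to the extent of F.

0.0920 mcg/mL

Amount reaching circulation = F × Dose = 0.17 × 242.0 = 41.14 mg
C₀ = F·Dose / Vd = 41.14 / 251 = 0.1639 mg/L
C = C₀ · e^(−k·t) = 0.1639 × e^(−0.02520 × 22.9)
  = 0.1639 × 0.5615 = 0.09203 mg/L
(0.09203 mg/L = 0.09203 mcg/mL)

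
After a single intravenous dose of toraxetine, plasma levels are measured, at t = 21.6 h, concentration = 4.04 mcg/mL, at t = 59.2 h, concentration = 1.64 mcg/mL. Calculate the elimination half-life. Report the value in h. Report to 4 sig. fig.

k = ln(C₁/C₂) / (t₂ − t₁) = ln(4.04/1.64) / (59.2 − 21.6)
  = 0.9015 / 37.60 = 0.02398 h⁻¹
t½ = ln2 / k = 0.693147 / 0.02398 = 28.91 h

28.91 h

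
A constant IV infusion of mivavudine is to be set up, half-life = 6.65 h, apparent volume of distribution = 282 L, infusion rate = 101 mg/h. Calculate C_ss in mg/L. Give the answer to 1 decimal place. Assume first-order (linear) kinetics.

k = ln2 / t½ = 0.693147 / 6.65 = 0.1042 h⁻¹
CL = k × Vd = 0.1042 × 282 = 29.38 L/h
At steady state Css = R₀ / CL = 101 / 29.38 = 3.438 mg/L

3.4 mg/L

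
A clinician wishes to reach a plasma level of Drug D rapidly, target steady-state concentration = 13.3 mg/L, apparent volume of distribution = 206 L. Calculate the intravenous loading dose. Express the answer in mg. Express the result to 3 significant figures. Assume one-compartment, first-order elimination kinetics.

LD = Css × Vd = 13.3 × 206 = 2740 mg

2740 mg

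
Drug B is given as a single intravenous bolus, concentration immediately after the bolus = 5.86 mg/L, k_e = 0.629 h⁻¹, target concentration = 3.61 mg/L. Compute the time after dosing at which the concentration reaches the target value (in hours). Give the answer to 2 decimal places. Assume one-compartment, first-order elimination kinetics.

0.77 h

t = ln(C₀ / C) / k = ln(5.860 / 3.61) / 0.6290
  = ln(1.623) / 0.6290 = 0.4843 / 0.6290 = 0.7700 h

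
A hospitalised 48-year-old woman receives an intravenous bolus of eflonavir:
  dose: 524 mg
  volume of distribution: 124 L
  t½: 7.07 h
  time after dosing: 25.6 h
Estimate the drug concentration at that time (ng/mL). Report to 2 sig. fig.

C₀ = Dose / Vd = 524.0 / 124 = 4.226 mg/L
k = ln2 / t½ = 0.693147 / 7.07 = 0.09804 h⁻¹
C = C₀ · e^(−k·t) = 4.226 × e^(−0.09804 × 25.6)
  = 4.226 × 0.08128 = 0.3435 mg/L
Convert: 0.3435 mg/L × 1000 = 343.5 ng/mL

340 ng/mL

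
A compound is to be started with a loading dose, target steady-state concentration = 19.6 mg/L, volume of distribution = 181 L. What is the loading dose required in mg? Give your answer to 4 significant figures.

LD = Css × Vd = 19.6 × 181 = 3548 mg

3548 mg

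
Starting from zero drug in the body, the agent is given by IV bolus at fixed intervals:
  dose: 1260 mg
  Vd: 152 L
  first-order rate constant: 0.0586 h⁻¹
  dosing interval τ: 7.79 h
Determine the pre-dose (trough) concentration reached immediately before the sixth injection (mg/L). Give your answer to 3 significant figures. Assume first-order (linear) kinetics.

12.9 mg/L

C₀ per dose = Dose / Vd = 1260 / 152 = 8.289 mg/L
Fraction remaining after one interval: r = e^(−kτ) = e^(−0.05860 × 7.79) = 0.6335
Before dose 6, 5 doses have been given (aged 1τ, 2τ, 3τ, 4τ, 5τ).
C_trough = C₀ × (r + r² + … + r^5) = C₀ × r(1−r^5)/(1−r)
        = 8.289 × 0.6335 × (1 − 0.1020) / (1 − 0.6335) = 12.87 mg/L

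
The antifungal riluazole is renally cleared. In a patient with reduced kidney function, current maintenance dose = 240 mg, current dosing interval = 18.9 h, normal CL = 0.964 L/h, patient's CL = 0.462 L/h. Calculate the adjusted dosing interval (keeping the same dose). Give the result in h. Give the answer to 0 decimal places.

To keep the same average steady-state level, dosing rate must scale with clearance.
CL ratio = 0.462 / 0.964 = 0.4793
New interval (same dose) = 18.9 / 0.4793 = 39.43 h

39 h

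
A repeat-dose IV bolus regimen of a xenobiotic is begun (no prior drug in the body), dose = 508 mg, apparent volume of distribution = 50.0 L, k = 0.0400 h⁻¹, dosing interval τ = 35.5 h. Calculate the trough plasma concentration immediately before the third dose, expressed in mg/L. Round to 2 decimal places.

C₀ per dose = Dose / Vd = 508 / 50.0 = 10.16 mg/L
Fraction remaining after one interval: r = e^(−kτ) = e^(−0.04000 × 35.5) = 0.2417
Before dose 3, 2 doses have been given (aged 1τ, 2τ).
C_trough = C₀ × (r + r²) = 10.16 × (0.2417 + 0.05842) = 3.049 mg/L

3.05 mg/L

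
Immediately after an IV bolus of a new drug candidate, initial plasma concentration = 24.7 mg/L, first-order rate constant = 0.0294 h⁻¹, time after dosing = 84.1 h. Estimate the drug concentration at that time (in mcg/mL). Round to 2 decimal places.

2.08 mcg/mL

C = C₀ · e^(−k·t) = 24.70 × e^(−0.02940 × 84.1)
  = 24.70 × 0.08437 = 2.084 mg/L
(2.084 mg/L = 2.084 mcg/mL)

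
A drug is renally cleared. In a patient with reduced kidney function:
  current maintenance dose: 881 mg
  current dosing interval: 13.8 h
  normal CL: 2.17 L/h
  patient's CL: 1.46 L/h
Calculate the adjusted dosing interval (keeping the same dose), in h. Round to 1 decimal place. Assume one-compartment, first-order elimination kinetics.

To keep the same average steady-state level, dosing rate must scale with clearance.
CL ratio = 1.46 / 2.17 = 0.6728
New interval (same dose) = 13.8 / 0.6728 = 20.51 h

20.5 h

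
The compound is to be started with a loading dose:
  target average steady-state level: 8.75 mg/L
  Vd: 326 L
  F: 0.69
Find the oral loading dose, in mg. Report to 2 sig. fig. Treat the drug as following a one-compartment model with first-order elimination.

LD = Css × Vd / F = 8.75 × 326 / 0.69 = 4134 mg

4100 mg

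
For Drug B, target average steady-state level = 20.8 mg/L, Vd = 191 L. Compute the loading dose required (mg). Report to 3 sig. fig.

3970 mg

LD = Css × Vd = 20.8 × 191 = 3973 mg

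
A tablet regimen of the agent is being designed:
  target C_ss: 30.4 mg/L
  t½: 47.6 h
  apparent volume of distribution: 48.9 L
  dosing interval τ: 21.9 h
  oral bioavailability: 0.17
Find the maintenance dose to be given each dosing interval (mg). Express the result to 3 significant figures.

k = ln2 / t½ = 0.693147 / 47.6 = 0.01456 h⁻¹
CL = k × Vd = 0.01456 × 48.9 = 0.7120 L/h
At steady state, F × (Dose/τ) = Css × CL.
Dose = Css × CL × τ / F = 30.4 × 0.7120 × 21.9 / 0.17 = 2788 mg

2790 mg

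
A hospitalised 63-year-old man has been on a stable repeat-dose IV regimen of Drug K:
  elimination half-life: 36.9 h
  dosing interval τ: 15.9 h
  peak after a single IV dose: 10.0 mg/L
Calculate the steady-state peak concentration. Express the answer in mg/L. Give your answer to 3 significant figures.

k = ln2 / t½ = 0.693147 / 36.9 = 0.01878 h⁻¹
e^(−kτ) = e^(−0.01878 × 15.9) = 0.7419
Accumulation ratio R = 1 / (1 − e^(−kτ)) = 1 / (1 − 0.7419) = 3.874
Steady-state peak = C₀ × R = 10.0 × 3.874 = 38.74 mg/L

38.7 mg/L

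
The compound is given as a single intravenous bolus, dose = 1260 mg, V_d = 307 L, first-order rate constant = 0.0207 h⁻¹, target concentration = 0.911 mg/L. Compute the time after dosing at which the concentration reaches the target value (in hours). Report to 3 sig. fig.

C₀ = Dose / Vd = 1260 / 307 = 4.104 mg/L
t = ln(C₀ / C) / k = ln(4.104 / 0.911) / 0.02070
  = ln(4.505) / 0.02070 = 1.505 / 0.02070 = 72.71 h

72.7 h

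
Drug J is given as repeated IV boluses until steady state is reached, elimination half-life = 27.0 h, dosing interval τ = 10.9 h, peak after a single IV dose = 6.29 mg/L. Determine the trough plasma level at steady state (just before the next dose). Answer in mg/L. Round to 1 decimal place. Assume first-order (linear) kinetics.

19.5 mg/L

k = ln2 / t½ = 0.693147 / 27.0 = 0.02567 h⁻¹
e^(−kτ) = e^(−0.02567 × 10.9) = 0.7559
Accumulation ratio R = 1 / (1 − e^(−kτ)) = 1 / (1 − 0.7559) = 4.097
Steady-state trough = C₀ × R × e^(−kτ) = 6.29 × 4.097 × 0.7559 = 19.48 mg/L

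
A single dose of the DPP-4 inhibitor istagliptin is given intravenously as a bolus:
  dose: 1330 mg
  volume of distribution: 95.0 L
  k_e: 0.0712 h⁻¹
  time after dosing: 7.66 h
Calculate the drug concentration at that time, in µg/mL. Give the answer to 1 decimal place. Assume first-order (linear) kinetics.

C₀ = Dose / Vd = 1330 / 95.0 = 14.00 mg/L
C = C₀ · e^(−k·t) = 14.00 × e^(−0.07120 × 7.66)
  = 14.00 × 0.5796 = 8.114 mg/L
(8.114 mg/L = 8.114 µg/mL)

8.1 µg/mL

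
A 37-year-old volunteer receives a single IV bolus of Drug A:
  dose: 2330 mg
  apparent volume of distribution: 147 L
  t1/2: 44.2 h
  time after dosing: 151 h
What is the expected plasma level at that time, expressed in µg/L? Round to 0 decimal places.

1485 µg/L

C₀ = Dose / Vd = 2330 / 147 = 15.85 mg/L
k = ln2 / t½ = 0.693147 / 44.2 = 0.01568 h⁻¹
C = C₀ · e^(−k·t) = 15.85 × e^(−0.01568 × 151)
  = 15.85 × 0.09370 = 1.485 mg/L
Convert: 1.485 mg/L × 1000 = 1485 µg/L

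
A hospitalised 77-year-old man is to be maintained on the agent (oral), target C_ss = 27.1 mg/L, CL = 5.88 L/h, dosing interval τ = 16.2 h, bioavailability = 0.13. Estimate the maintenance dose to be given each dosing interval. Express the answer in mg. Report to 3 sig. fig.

At steady state, F × (Dose/τ) = Css × CL.
Dose = Css × CL × τ / F = 27.1 × 5.880 × 16.2 / 0.13 = 19860 mg

19900 mg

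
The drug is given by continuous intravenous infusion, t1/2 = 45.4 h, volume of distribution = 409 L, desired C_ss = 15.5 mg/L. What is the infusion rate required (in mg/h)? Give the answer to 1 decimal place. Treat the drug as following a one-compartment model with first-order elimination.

k = ln2 / t½ = 0.693147 / 45.4 = 0.01527 h⁻¹
CL = k × Vd = 0.01527 × 409 = 6.245 L/h
At steady state, infusion rate R₀ = Css × CL = 15.5 × 6.245 = 96.80 mg/h

96.8 mg/h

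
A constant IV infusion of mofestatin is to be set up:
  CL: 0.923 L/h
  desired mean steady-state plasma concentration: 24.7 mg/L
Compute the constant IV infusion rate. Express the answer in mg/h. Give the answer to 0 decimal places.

At steady state, infusion rate R₀ = Css × CL = 24.7 × 0.9230 = 22.80 mg/h

23 mg/h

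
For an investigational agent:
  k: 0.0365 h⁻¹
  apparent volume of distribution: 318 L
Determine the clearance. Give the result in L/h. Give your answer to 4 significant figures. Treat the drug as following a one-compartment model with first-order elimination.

CL = k × Vd = 0.0365 × 318 = 11.61 L/h

11.61 L/h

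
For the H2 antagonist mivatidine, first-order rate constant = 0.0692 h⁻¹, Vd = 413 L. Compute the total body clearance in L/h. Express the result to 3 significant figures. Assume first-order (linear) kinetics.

CL = k × Vd = 0.0692 × 413 = 28.58 L/h

28.6 L/h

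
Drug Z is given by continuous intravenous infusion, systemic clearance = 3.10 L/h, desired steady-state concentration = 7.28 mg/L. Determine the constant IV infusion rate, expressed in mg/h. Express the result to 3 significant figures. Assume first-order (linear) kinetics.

At steady state, infusion rate R₀ = Css × CL = 7.28 × 3.100 = 22.57 mg/h

22.6 mg/h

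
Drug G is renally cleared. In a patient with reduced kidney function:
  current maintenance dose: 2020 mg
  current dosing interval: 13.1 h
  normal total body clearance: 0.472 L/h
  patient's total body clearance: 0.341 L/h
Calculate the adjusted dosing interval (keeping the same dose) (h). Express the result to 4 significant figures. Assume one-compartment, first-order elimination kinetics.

To keep the same average steady-state level, dosing rate must scale with clearance.
CL ratio = 0.341 / 0.472 = 0.7225
New interval (same dose) = 13.1 / 0.7225 = 18.13 h

18.13 h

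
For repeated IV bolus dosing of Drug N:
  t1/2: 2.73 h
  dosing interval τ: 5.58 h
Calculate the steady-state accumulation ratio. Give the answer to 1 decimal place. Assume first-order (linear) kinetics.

k = ln2 / t½ = 0.693147 / 2.73 = 0.2539 h⁻¹
e^(−kτ) = e^(−0.2539 × 5.58) = 0.2425
Accumulation ratio R = 1 / (1 − e^(−kτ)) = 1 / (1 − 0.2425) = 1.320

1.3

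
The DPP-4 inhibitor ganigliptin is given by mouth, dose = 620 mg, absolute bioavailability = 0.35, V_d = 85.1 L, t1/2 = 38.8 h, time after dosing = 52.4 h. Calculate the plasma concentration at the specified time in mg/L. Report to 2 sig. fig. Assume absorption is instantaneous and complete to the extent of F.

Amount reaching circulation = F × Dose = 0.35 × 620.0 = 217.0 mg
C₀ = F·Dose / Vd = 217.0 / 85.1 = 2.550 mg/L
k = ln2 / t½ = 0.693147 / 38.8 = 0.01786 h⁻¹
C = C₀ · e^(−k·t) = 2.550 × e^(−0.01786 × 52.4)
  = 2.550 × 0.3922 = 1.000 mg/L

1.0 mg/L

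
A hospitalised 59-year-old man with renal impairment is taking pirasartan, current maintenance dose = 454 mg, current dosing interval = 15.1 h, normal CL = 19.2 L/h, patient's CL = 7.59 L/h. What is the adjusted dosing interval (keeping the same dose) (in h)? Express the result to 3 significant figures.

To keep the same average steady-state level, dosing rate must scale with clearance.
CL ratio = 7.59 / 19.2 = 0.3953
New interval (same dose) = 15.1 / 0.3953 = 38.20 h

38.2 h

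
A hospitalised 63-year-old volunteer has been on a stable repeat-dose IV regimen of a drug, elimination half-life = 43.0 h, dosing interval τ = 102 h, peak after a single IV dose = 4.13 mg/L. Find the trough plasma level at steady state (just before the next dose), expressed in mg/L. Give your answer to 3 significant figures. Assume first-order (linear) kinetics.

0.989 mg/L

k = ln2 / t½ = 0.693147 / 43.0 = 0.01612 h⁻¹
e^(−kτ) = e^(−0.01612 × 102) = 0.1932
Accumulation ratio R = 1 / (1 − e^(−kτ)) = 1 / (1 − 0.1932) = 1.239
Steady-state trough = C₀ × R × e^(−kτ) = 4.13 × 1.239 × 0.1932 = 0.9886 mg/L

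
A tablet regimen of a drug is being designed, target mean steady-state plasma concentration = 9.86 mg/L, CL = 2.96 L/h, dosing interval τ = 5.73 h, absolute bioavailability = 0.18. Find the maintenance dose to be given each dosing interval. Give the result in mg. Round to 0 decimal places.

929 mg

At steady state, F × (Dose/τ) = Css × CL.
Dose = Css × CL × τ / F = 9.86 × 2.960 × 5.73 / 0.18 = 929.1 mg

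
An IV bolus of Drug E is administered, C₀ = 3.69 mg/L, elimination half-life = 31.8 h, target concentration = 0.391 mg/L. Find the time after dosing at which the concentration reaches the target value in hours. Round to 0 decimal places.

k = ln2 / t½ = 0.693147 / 31.8 = 0.02180 h⁻¹
t = ln(C₀ / C) / k = ln(3.690 / 0.391) / 0.02180
  = ln(9.437) / 0.02180 = 2.245 / 0.02180 = 103.0 h

103 h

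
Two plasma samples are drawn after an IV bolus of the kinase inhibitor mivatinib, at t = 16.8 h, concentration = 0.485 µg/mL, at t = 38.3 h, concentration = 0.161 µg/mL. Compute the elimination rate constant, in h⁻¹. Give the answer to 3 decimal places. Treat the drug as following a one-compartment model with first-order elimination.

0.051 h⁻¹

k = ln(C₁/C₂) / (t₂ − t₁) = ln(0.485/0.161) / (38.3 − 16.8)
  = 1.103 / 21.50 = 0.05130 h⁻¹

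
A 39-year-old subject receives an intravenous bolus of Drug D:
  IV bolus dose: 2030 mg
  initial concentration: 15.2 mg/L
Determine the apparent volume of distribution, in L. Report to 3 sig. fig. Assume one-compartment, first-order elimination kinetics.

134 L

Vd = Dose / C₀ = 2030 / 15.2 = 133.6 L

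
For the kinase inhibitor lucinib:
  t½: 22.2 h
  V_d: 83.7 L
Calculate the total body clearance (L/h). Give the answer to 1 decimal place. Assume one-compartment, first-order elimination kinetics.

2.6 L/h

k = ln2 / t½ = 0.693147 / 22.2 = 0.03122 h⁻¹
CL = k × Vd = 0.03122 × 83.7 = 2.613 L/h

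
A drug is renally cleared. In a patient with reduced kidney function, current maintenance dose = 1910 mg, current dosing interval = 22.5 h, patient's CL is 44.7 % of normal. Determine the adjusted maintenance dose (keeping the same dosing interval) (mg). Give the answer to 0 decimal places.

854 mg

To keep the same average steady-state level, dosing rate must scale with clearance.
CL ratio = 44.7 / 100 = 0.4470
New dose (same interval) = 1910 × 0.4470 = 853.8 mg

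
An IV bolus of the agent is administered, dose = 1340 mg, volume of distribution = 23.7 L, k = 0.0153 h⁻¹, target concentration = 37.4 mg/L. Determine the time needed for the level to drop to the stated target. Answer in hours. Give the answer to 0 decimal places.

27 h

C₀ = Dose / Vd = 1340 / 23.7 = 56.54 mg/L
t = ln(C₀ / C) / k = ln(56.54 / 37.4) / 0.01530
  = ln(1.512) / 0.01530 = 0.4134 / 0.01530 = 27.02 h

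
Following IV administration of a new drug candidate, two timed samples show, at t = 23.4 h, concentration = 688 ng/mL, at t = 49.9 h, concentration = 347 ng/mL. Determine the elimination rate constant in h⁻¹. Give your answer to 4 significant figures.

0.02583 h⁻¹

k = ln(C₁/C₂) / (t₂ − t₁) = ln(688/347) / (49.9 − 23.4)
  = 0.6845 / 26.50 = 0.02583 h⁻¹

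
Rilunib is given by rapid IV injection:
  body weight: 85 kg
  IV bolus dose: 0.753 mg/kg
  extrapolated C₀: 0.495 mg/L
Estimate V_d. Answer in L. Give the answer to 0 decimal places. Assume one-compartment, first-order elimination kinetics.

Dose = 0.753 × 85 = 64.01 mg
Vd = Dose / C₀ = 64.01 / 0.495 = 129.3 L

129 L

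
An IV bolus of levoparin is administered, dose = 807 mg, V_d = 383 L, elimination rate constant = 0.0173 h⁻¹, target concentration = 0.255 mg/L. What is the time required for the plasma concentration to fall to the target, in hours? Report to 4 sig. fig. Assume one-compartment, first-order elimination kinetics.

122.1 h

C₀ = Dose / Vd = 807.0 / 383 = 2.107 mg/L
t = ln(C₀ / C) / k = ln(2.107 / 0.255) / 0.01730
  = ln(8.263) / 0.01730 = 2.112 / 0.01730 = 122.1 h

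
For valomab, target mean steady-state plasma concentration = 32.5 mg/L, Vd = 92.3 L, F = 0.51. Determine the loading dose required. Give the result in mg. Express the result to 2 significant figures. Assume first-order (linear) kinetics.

5900 mg

LD = Css × Vd / F = 32.5 × 92.3 / 0.51 = 5882 mg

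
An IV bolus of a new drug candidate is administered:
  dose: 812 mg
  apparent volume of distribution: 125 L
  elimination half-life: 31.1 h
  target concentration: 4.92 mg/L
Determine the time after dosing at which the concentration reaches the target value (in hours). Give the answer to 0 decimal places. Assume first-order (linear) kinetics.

12 h

C₀ = Dose / Vd = 812.0 / 125 = 6.496 mg/L
k = ln2 / t½ = 0.693147 / 31.1 = 0.02229 h⁻¹
t = ln(C₀ / C) / k = ln(6.496 / 4.92) / 0.02229
  = ln(1.320) / 0.02229 = 0.2776 / 0.02229 = 12.45 h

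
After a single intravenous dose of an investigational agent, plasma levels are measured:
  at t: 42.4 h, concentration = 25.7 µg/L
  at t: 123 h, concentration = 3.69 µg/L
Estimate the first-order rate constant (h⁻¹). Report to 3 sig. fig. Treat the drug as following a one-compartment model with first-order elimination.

k = ln(C₁/C₂) / (t₂ − t₁) = ln(25.7/3.69) / (123 − 42.4)
  = 1.941 / 80.60 = 0.02408 h⁻¹

0.0241 h⁻¹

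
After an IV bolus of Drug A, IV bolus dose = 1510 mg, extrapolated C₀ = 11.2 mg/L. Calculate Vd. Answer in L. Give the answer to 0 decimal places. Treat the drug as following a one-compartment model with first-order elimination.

135 L

Vd = Dose / C₀ = 1510 / 11.2 = 134.8 L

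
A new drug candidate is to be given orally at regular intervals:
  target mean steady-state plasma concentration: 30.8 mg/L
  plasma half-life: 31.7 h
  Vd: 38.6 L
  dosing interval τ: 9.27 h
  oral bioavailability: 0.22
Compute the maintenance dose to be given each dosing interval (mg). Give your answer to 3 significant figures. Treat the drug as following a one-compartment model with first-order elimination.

1100 mg

k = ln2 / t½ = 0.693147 / 31.7 = 0.02187 h⁻¹
CL = k × Vd = 0.02187 × 38.6 = 0.8442 L/h
At steady state, F × (Dose/τ) = Css × CL.
Dose = Css × CL × τ / F = 30.8 × 0.8442 × 9.27 / 0.22 = 1096 mg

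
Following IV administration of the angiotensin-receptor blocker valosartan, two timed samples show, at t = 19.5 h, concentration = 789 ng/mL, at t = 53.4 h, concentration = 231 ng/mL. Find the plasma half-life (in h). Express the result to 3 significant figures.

k = ln(C₁/C₂) / (t₂ − t₁) = ln(789/231) / (53.4 − 19.5)
  = 1.228 / 33.90 = 0.03622 h⁻¹
t½ = ln2 / k = 0.693147 / 0.03622 = 19.14 h

19.1 h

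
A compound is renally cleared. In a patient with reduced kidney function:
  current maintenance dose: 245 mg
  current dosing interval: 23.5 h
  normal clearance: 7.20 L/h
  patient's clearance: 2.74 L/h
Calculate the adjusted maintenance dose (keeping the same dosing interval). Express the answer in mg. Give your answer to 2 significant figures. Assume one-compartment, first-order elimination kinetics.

93 mg

To keep the same average steady-state level, dosing rate must scale with clearance.
CL ratio = 2.74 / 7.20 = 0.3806
New dose (same interval) = 245 × 0.3806 = 93.25 mg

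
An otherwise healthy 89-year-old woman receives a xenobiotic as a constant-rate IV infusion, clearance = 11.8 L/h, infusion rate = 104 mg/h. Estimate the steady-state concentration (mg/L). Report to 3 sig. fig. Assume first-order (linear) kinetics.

At steady state Css = R₀ / CL = 104 / 11.80 = 8.814 mg/L

8.81 mg/L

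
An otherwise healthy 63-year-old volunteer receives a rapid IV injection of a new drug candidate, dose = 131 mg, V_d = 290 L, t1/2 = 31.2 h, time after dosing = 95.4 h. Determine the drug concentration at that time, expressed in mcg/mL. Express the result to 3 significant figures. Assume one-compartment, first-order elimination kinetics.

C₀ = Dose / Vd = 131.0 / 290 = 0.4517 mg/L
k = ln2 / t½ = 0.693147 / 31.2 = 0.02222 h⁻¹
C = C₀ · e^(−k·t) = 0.4517 × e^(−0.02222 × 95.4)
  = 0.4517 × 0.1201 = 0.05425 mg/L
(0.05425 mg/L = 0.05425 mcg/mL)

0.0543 mcg/mL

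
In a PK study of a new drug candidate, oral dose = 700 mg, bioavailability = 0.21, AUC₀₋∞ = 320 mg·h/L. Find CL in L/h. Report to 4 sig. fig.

CL = F·Dose / AUC = 0.21 × 700 / 320 = 0.4594 L/h

0.4594 L/h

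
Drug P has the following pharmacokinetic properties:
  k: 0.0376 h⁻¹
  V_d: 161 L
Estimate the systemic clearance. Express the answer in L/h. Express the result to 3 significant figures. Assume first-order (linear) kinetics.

CL = k × Vd = 0.0376 × 161 = 6.054 L/h

6.05 L/h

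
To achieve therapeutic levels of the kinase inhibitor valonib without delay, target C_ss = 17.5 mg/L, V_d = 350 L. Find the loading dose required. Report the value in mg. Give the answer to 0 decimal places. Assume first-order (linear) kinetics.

6125 mg

LD = Css × Vd = 17.5 × 350 = 6125 mg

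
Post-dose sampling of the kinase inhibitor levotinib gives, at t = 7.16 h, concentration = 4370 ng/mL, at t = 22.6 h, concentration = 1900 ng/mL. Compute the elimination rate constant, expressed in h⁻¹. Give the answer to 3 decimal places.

0.054 h⁻¹

k = ln(C₁/C₂) / (t₂ − t₁) = ln(4370/1900) / (22.6 − 7.16)
  = 0.8329 / 15.44 = 0.05394 h⁻¹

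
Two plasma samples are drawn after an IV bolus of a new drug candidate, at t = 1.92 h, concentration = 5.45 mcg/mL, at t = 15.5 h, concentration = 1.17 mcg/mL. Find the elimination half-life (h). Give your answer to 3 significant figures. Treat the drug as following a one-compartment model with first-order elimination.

6.12 h

k = ln(C₁/C₂) / (t₂ − t₁) = ln(5.45/1.17) / (15.5 − 1.92)
  = 1.539 / 13.58 = 0.1133 h⁻¹
t½ = ln2 / k = 0.693147 / 0.1133 = 6.118 h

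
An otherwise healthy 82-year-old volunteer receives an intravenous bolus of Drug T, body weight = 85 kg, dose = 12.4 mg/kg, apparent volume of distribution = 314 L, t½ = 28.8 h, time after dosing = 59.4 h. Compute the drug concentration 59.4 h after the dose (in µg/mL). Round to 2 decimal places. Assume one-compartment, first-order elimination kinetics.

Total dose = 12.4 × 85 = 1054 mg
C₀ = Dose / Vd = 1054 / 314 = 3.357 mg/L
k = ln2 / t½ = 0.693147 / 28.8 = 0.02407 h⁻¹
C = C₀ · e^(−k·t) = 3.357 × e^(−0.02407 × 59.4)
  = 3.357 × 0.2394 = 0.8037 mg/L
(0.8037 mg/L = 0.8037 µg/mL)

0.80 µg/mL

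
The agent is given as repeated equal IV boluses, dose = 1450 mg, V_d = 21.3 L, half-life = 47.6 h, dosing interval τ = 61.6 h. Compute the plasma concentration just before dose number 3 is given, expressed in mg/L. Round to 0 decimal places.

C₀ per dose = Dose / Vd = 1450 / 21.3 = 68.08 mg/L
k = ln2 / t½ = 0.693147 / 47.6 = 0.01456 h⁻¹
Fraction remaining after one interval: r = e^(−kτ) = e^(−0.01456 × 61.6) = 0.4078
Before dose 3, 2 doses have been given (aged 1τ, 2τ).
C_trough = C₀ × (r + r²) = 68.08 × (0.4078 + 0.1663) = 39.08 mg/L

39 mg/L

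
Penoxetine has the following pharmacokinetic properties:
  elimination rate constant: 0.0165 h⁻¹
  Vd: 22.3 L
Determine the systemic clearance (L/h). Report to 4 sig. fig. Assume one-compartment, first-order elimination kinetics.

0.3680 L/h

CL = k × Vd = 0.0165 × 22.3 = 0.3680 L/h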